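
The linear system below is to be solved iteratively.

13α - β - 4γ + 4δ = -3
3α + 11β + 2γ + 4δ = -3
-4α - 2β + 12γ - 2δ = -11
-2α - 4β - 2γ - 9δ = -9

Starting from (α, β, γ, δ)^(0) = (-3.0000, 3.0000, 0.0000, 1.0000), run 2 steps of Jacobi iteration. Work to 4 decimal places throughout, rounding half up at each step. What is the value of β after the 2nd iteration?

Iteration 1:
  α = (-3 - (-1)·3.0000 - (-4)·0.0000 - (4)·1.0000) / (13) = -0.3077
  β = (-3 - (3)·-3.0000 - (2)·0.0000 - (4)·1.0000) / (11) = 0.1818
  γ = (-11 - (-4)·-3.0000 - (-2)·3.0000 - (-2)·1.0000) / (12) = -1.2500
  δ = (-9 - (-2)·-3.0000 - (-4)·3.0000 - (-2)·0.0000) / (-9) = 0.3333
Iteration 2:
  α = (-3 - (-1)·0.1818 - (-4)·-1.2500 - (4)·0.3333) / (13) = -0.7040
  β = (-3 - (3)·-0.3077 - (2)·-1.2500 - (4)·0.3333) / (11) = -0.0827
  γ = (-11 - (-4)·-0.3077 - (-2)·0.1818 - (-2)·0.3333) / (12) = -0.9334
  δ = (-9 - (-2)·-0.3077 - (-4)·0.1818 - (-2)·-1.2500) / (-9) = 1.2654

-0.0827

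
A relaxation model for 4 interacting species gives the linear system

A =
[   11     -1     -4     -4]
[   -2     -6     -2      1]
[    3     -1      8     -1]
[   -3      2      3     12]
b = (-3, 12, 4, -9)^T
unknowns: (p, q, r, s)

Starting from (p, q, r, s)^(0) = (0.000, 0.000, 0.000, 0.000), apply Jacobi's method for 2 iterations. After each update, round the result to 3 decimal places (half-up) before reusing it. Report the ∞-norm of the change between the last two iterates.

0.272

Iteration 1:
  p = (-3 - (-1)·0.000 - (-4)·0.000 - (-4)·0.000) / (11) = -0.273
  q = (12 - (-2)·0.000 - (-2)·0.000 - (1)·0.000) / (-6) = -2.000
  r = (4 - (3)·0.000 - (-1)·0.000 - (-1)·0.000) / (8) = 0.500
  s = (-9 - (-3)·0.000 - (2)·0.000 - (3)·0.000) / (12) = -0.750
Iteration 2:
  p = (-3 - (-1)·-2.000 - (-4)·0.500 - (-4)·-0.750) / (11) = -0.545
  q = (12 - (-2)·-0.273 - (-2)·0.500 - (1)·-0.750) / (-6) = -2.201
  r = (4 - (3)·-0.273 - (-1)·-2.000 - (-1)·-0.750) / (8) = 0.259
  s = (-9 - (-3)·-0.273 - (2)·-2.000 - (3)·0.500) / (12) = -0.610
Change: (-0.272, -0.201, -0.241, 0.140) → max |·| = 0.272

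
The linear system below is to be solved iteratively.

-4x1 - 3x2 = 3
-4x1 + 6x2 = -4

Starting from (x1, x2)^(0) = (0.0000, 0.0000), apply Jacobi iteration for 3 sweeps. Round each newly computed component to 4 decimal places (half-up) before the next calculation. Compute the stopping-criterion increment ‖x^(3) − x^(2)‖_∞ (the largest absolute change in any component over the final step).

0.3750

Iteration 1:
  x1 = (3 - (-3)·0.0000) / (-4) = -0.7500
  x2 = (-4 - (-4)·0.0000) / (6) = -0.6667
Iteration 2:
  x1 = (3 - (-3)·-0.6667) / (-4) = -0.2500
  x2 = (-4 - (-4)·-0.7500) / (6) = -1.1667
Iteration 3:
  x1 = (3 - (-3)·-1.1667) / (-4) = 0.1250
  x2 = (-4 - (-4)·-0.2500) / (6) = -0.8333
Change: (0.3750, 0.3334) → max |·| = 0.3750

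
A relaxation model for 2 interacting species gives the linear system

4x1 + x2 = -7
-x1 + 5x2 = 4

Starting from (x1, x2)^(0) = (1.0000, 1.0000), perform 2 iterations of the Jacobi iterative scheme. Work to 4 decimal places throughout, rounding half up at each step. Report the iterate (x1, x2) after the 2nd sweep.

Iteration 1:
  x1 = (-7 - (1)·1.0000) / (4) = -2.0000
  x2 = (4 - (-1)·1.0000) / (5) = 1.0000
Iteration 2:
  x1 = (-7 - (1)·1.0000) / (4) = -2.0000
  x2 = (4 - (-1)·-2.0000) / (5) = 0.4000

(-2.0000, 0.4000)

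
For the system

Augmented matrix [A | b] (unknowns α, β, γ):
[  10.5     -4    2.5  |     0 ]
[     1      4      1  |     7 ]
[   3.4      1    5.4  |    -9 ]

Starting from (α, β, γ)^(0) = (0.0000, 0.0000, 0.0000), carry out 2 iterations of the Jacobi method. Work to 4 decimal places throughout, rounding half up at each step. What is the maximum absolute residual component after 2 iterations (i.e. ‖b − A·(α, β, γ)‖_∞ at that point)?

Iteration 1:
  α = (0 - (-4)·0.0000 - (2.5)·0.0000) / (10.5) = 0.0000
  β = (7 - (1)·0.0000 - (1)·0.0000) / (4) = 1.7500
  γ = (-9 - (3.4)·0.0000 - (1)·0.0000) / (5.4) = -1.6667
Iteration 2:
  α = (0 - (-4)·1.7500 - (2.5)·-1.6667) / (10.5) = 1.0635
  β = (7 - (1)·0.0000 - (1)·-1.6667) / (4) = 2.1667
  γ = (-9 - (3.4)·0.0000 - (1)·1.7500) / (5.4) = -1.9907
Residual b − A·x = (2.4768, -0.7396, -4.0328); ∞-norm = 4.0328

4.0328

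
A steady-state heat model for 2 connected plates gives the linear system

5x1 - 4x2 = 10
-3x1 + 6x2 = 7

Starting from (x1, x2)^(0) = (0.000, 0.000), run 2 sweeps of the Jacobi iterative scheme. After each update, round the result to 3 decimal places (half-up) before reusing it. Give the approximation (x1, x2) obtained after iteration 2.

Iteration 1:
  x1 = (10 - (-4)·0.000) / (5) = 2.000
  x2 = (7 - (-3)·0.000) / (6) = 1.167
Iteration 2:
  x1 = (10 - (-4)·1.167) / (5) = 2.934
  x2 = (7 - (-3)·2.000) / (6) = 2.167

(2.934, 2.167)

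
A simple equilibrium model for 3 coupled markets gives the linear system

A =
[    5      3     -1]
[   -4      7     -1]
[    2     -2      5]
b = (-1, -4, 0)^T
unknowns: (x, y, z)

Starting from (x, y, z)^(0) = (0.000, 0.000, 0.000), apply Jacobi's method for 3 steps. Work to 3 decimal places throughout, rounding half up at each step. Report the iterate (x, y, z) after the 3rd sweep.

(0.182, -0.511, -0.332)

Iteration 1:
  x = (-1 - (3)·0.000 - (-1)·0.000) / (5) = -0.200
  y = (-4 - (-4)·0.000 - (-1)·0.000) / (7) = -0.571
  z = (0 - (2)·0.000 - (-2)·0.000) / (5) = 0.000
Iteration 2:
  x = (-1 - (3)·-0.571 - (-1)·0.000) / (5) = 0.143
  y = (-4 - (-4)·-0.200 - (-1)·0.000) / (7) = -0.686
  z = (0 - (2)·-0.200 - (-2)·-0.571) / (5) = -0.148
Iteration 3:
  x = (-1 - (3)·-0.686 - (-1)·-0.148) / (5) = 0.182
  y = (-4 - (-4)·0.143 - (-1)·-0.148) / (7) = -0.511
  z = (0 - (2)·0.143 - (-2)·-0.686) / (5) = -0.332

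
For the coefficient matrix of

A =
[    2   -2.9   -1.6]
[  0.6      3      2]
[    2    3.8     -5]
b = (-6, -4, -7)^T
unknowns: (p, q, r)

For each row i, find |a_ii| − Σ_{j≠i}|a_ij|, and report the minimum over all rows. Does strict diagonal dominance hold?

row 1: |2| − (2.9+1.6) = -2.5
row 2: |3| − (0.6+2) = 0.4
row 3: |-5| − (2+3.8) = -0.8
minimum over rows = -2.5 → not strictly diagonally dominant

-2.5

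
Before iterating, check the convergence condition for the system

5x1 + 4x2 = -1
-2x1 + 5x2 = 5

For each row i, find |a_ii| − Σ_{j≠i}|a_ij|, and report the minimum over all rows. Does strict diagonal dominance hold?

row 1: |5| − (4) = 1
row 2: |5| − (2) = 3
minimum over rows = 1 → strictly diagonally dominant (convergence guaranteed)

1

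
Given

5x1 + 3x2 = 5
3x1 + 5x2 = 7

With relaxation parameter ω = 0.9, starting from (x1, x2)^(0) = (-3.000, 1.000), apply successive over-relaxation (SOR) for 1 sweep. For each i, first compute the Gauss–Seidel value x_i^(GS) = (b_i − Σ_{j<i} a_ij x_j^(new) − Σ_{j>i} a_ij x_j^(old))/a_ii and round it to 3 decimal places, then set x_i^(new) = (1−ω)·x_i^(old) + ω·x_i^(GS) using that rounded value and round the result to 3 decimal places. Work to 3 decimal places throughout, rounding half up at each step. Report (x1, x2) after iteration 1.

(0.060, 1.328)

Iteration 1:
  x1: GS value = (5 - (3)·1.000) / (5) = 0.400;  x1 ← (1−ω)·-3.000 + ω·0.400 = 0.060
  x2: GS value = (7 - (3)·0.060) / (5) = 1.364;  x2 ← (1−ω)·1.000 + ω·1.364 = 1.328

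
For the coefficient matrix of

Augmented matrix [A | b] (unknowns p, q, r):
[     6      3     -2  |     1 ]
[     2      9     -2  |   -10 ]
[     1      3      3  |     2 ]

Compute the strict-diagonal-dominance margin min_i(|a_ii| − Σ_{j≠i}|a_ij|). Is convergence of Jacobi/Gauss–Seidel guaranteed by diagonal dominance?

-1

row 1: |6| − (3+2) = 1
row 2: |9| − (2+2) = 5
row 3: |3| − (1+3) = -1
minimum over rows = -1 → not strictly diagonally dominant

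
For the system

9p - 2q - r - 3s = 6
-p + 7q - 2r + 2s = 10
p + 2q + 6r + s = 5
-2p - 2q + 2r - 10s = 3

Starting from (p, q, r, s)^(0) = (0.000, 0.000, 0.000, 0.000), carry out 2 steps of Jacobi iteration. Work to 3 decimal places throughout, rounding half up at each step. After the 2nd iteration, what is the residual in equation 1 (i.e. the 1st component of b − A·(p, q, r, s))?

-0.460

Iteration 1:
  p = (6 - (-2)·0.000 - (-1)·0.000 - (-3)·0.000) / (9) = 0.667
  q = (10 - (-1)·0.000 - (-2)·0.000 - (2)·0.000) / (7) = 1.429
  r = (5 - (1)·0.000 - (2)·0.000 - (1)·0.000) / (6) = 0.833
  s = (3 - (-2)·0.000 - (-2)·0.000 - (2)·0.000) / (-10) = -0.300
Iteration 2:
  p = (6 - (-2)·1.429 - (-1)·0.833 - (-3)·-0.300) / (9) = 0.977
  q = (10 - (-1)·0.667 - (-2)·0.833 - (2)·-0.300) / (7) = 1.848
  r = (5 - (1)·0.667 - (2)·1.429 - (1)·-0.300) / (6) = 0.296
  s = (3 - (-2)·0.667 - (-2)·1.429 - (2)·0.833) / (-10) = -0.553
Residual b − A·x = (-0.460, -0.261, -0.896, 2.528)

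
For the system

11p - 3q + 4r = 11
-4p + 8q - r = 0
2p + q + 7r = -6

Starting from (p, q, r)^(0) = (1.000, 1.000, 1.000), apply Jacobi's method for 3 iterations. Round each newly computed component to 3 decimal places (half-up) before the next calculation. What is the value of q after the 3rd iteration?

0.668

Iteration 1:
  p = (11 - (-3)·1.000 - (4)·1.000) / (11) = 0.909
  q = (0 - (-4)·1.000 - (-1)·1.000) / (8) = 0.625
  r = (-6 - (2)·1.000 - (1)·1.000) / (7) = -1.286
Iteration 2:
  p = (11 - (-3)·0.625 - (4)·-1.286) / (11) = 1.638
  q = (0 - (-4)·0.909 - (-1)·-1.286) / (8) = 0.294
  r = (-6 - (2)·0.909 - (1)·0.625) / (7) = -1.206
Iteration 3:
  p = (11 - (-3)·0.294 - (4)·-1.206) / (11) = 1.519
  q = (0 - (-4)·1.638 - (-1)·-1.206) / (8) = 0.668
  r = (-6 - (2)·1.638 - (1)·0.294) / (7) = -1.367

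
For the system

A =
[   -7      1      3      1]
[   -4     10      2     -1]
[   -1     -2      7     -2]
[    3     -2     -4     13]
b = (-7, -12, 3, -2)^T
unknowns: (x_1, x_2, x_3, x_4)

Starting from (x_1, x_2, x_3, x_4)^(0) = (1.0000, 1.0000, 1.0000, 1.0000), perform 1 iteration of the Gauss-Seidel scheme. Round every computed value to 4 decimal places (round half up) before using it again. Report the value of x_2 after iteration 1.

Iteration 1:
  x_1 = (-7 - (1)·1.0000 - (3)·1.0000 - (1)·1.0000) / (-7) = 1.7143
  x_2 = (-12 - (-4)·1.7143 - (2)·1.0000 - (-1)·1.0000) / (10) = -0.6143
  x_3 = (3 - (-1)·1.7143 - (-2)·-0.6143 - (-2)·1.0000) / (7) = 0.7837
  x_4 = (-2 - (3)·1.7143 - (-2)·-0.6143 - (-4)·0.7837) / (13) = -0.4028

-0.6143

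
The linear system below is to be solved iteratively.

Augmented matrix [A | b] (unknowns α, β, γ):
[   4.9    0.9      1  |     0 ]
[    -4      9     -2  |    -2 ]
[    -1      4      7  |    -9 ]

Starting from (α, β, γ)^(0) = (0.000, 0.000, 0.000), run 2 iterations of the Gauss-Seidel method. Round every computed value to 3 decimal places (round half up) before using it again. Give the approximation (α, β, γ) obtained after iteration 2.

(0.277, -0.357, -1.042)

Iteration 1:
  α = (0 - (0.9)·0.000 - (1)·0.000) / (4.9) = 0.000
  β = (-2 - (-4)·0.000 - (-2)·0.000) / (9) = -0.222
  γ = (-9 - (-1)·0.000 - (4)·-0.222) / (7) = -1.159
Iteration 2:
  α = (0 - (0.9)·-0.222 - (1)·-1.159) / (4.9) = 0.277
  β = (-2 - (-4)·0.277 - (-2)·-1.159) / (9) = -0.357
  γ = (-9 - (-1)·0.277 - (4)·-0.357) / (7) = -1.042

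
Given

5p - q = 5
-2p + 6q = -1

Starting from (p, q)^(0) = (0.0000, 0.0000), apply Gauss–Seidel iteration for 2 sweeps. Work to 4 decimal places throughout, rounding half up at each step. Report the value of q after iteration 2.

Iteration 1:
  p = (5 - (-1)·0.0000) / (5) = 1.0000
  q = (-1 - (-2)·1.0000) / (6) = 0.1667
Iteration 2:
  p = (5 - (-1)·0.1667) / (5) = 1.0333
  q = (-1 - (-2)·1.0333) / (6) = 0.1778

0.1778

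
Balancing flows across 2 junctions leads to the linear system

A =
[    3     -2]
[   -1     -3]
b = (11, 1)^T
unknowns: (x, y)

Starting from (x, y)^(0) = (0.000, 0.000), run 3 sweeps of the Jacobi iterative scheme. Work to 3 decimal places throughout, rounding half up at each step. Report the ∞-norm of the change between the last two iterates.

0.816

Iteration 1:
  x = (11 - (-2)·0.000) / (3) = 3.667
  y = (1 - (-1)·0.000) / (-3) = -0.333
Iteration 2:
  x = (11 - (-2)·-0.333) / (3) = 3.445
  y = (1 - (-1)·3.667) / (-3) = -1.556
Iteration 3:
  x = (11 - (-2)·-1.556) / (3) = 2.629
  y = (1 - (-1)·3.445) / (-3) = -1.482
Change: (-0.816, 0.074) → max |·| = 0.816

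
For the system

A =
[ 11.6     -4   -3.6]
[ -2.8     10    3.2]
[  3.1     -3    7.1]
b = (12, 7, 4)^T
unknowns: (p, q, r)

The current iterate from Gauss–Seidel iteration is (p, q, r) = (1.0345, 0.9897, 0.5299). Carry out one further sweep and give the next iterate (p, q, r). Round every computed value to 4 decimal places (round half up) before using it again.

(1.5402, 0.9617, 0.2973)

One sweep:
  p = (12 - (-4)·0.9897 - (-3.6)·0.5299) / (11.6) = 1.5402
  q = (7 - (-2.8)·1.5402 - (3.2)·0.5299) / (10) = 0.9617
  r = (4 - (3.1)·1.5402 - (-3)·0.9617) / (7.1) = 0.2973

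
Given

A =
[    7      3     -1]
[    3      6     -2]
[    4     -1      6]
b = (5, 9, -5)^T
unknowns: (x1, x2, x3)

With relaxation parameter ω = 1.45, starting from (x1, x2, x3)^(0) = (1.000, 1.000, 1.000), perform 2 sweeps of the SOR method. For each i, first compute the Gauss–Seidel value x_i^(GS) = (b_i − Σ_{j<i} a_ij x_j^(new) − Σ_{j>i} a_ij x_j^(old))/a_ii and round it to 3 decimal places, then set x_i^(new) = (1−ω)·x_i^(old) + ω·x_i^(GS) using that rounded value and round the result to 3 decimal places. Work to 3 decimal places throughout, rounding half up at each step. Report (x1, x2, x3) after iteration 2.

Iteration 1:
  x1: GS value = (5 - (3)·1.000 - (-1)·1.000) / (7) = 0.429;  x1 ← (1−ω)·1.000 + ω·0.429 = 0.172
  x2: GS value = (9 - (3)·0.172 - (-2)·1.000) / (6) = 1.747;  x2 ← (1−ω)·1.000 + ω·1.747 = 2.083
  x3: GS value = (-5 - (4)·0.172 - (-1)·2.083) / (6) = -0.601;  x3 ← (1−ω)·1.000 + ω·-0.601 = -1.321
Iteration 2:
  x1: GS value = (5 - (3)·2.083 - (-1)·-1.321) / (7) = -0.367;  x1 ← (1−ω)·0.172 + ω·-0.367 = -0.610
  x2: GS value = (9 - (3)·-0.610 - (-2)·-1.321) / (6) = 1.365;  x2 ← (1−ω)·2.083 + ω·1.365 = 1.042
  x3: GS value = (-5 - (4)·-0.610 - (-1)·1.042) / (6) = -0.253;  x3 ← (1−ω)·-1.321 + ω·-0.253 = 0.228

(-0.610, 1.042, 0.228)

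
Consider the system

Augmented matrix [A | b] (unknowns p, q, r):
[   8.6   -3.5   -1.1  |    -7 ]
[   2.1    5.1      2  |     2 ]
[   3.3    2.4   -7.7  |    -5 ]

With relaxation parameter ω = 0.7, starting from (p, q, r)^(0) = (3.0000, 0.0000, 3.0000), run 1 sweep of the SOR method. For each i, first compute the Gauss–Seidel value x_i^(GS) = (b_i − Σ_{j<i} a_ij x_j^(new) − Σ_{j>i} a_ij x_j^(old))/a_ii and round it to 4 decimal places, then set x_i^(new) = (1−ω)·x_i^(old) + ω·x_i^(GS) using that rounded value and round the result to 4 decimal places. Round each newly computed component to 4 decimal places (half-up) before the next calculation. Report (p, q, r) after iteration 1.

(0.5989, -0.7216, 1.3768)

Iteration 1:
  p: GS value = (-7 - (-3.5)·0.0000 - (-1.1)·3.0000) / (8.6) = -0.4302;  p ← (1−ω)·3.0000 + ω·-0.4302 = 0.5989
  q: GS value = (2 - (2.1)·0.5989 - (2)·3.0000) / (5.1) = -1.0309;  q ← (1−ω)·0.0000 + ω·-1.0309 = -0.7216
  r: GS value = (-5 - (3.3)·0.5989 - (2.4)·-0.7216) / (-7.7) = 0.6811;  r ← (1−ω)·3.0000 + ω·0.6811 = 1.3768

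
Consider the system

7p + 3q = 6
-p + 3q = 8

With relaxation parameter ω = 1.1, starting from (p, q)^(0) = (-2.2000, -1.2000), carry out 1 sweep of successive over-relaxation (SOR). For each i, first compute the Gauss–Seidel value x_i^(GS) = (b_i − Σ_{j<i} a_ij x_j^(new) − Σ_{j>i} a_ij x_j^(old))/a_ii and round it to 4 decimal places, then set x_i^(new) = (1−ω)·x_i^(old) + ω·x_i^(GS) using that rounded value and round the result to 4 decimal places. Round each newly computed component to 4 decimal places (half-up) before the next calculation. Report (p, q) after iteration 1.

Iteration 1:
  p: GS value = (6 - (3)·-1.2000) / (7) = 1.3714;  p ← (1−ω)·-2.2000 + ω·1.3714 = 1.7285
  q: GS value = (8 - (-1)·1.7285) / (3) = 3.2428;  q ← (1−ω)·-1.2000 + ω·3.2428 = 3.6871

(1.7285, 3.6871)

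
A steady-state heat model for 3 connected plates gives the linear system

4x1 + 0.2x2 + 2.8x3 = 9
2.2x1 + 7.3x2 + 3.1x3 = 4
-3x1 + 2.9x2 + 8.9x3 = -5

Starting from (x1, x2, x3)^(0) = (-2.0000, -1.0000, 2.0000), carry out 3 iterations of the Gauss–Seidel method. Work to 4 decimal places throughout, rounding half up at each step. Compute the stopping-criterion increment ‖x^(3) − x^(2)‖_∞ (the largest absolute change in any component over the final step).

Iteration 1:
  x1 = (9 - (0.2)·-1.0000 - (2.8)·2.0000) / (4) = 0.9000
  x2 = (4 - (2.2)·0.9000 - (3.1)·2.0000) / (7.3) = -0.5726
  x3 = (-5 - (-3)·0.9000 - (2.9)·-0.5726) / (8.9) = -0.0718
Iteration 2:
  x1 = (9 - (0.2)·-0.5726 - (2.8)·-0.0718) / (4) = 2.3289
  x2 = (4 - (2.2)·2.3289 - (3.1)·-0.0718) / (7.3) = -0.1234
  x3 = (-5 - (-3)·2.3289 - (2.9)·-0.1234) / (8.9) = 0.2634
Iteration 3:
  x1 = (9 - (0.2)·-0.1234 - (2.8)·0.2634) / (4) = 2.0718
  x2 = (4 - (2.2)·2.0718 - (3.1)·0.2634) / (7.3) = -0.1883
  x3 = (-5 - (-3)·2.0718 - (2.9)·-0.1883) / (8.9) = 0.1979
Change: (-0.2571, -0.0649, -0.0655) → max |·| = 0.2571

0.2571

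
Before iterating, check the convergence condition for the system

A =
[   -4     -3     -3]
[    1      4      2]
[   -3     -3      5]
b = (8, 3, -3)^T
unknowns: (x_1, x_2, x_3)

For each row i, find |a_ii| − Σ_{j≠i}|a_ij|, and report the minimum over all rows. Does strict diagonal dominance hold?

-2

row 1: |-4| − (3+3) = -2
row 2: |4| − (1+2) = 1
row 3: |5| − (3+3) = -1
minimum over rows = -2 → not strictly diagonally dominant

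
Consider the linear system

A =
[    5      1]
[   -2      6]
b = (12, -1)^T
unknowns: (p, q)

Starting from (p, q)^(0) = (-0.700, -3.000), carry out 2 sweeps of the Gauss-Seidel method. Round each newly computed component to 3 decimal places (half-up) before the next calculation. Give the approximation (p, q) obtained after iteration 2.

(2.233, 0.578)

Iteration 1:
  p = (12 - (1)·-3.000) / (5) = 3.000
  q = (-1 - (-2)·3.000) / (6) = 0.833
Iteration 2:
  p = (12 - (1)·0.833) / (5) = 2.233
  q = (-1 - (-2)·2.233) / (6) = 0.578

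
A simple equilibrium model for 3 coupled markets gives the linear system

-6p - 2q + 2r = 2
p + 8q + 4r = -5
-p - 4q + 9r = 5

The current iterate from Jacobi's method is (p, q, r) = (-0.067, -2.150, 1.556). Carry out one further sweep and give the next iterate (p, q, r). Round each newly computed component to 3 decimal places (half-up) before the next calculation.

(0.902, -1.395, -0.407)

One sweep:
  p = (2 - (-2)·-2.150 - (2)·1.556) / (-6) = 0.902
  q = (-5 - (1)·-0.067 - (4)·1.556) / (8) = -1.395
  r = (5 - (-1)·-0.067 - (-4)·-2.150) / (9) = -0.407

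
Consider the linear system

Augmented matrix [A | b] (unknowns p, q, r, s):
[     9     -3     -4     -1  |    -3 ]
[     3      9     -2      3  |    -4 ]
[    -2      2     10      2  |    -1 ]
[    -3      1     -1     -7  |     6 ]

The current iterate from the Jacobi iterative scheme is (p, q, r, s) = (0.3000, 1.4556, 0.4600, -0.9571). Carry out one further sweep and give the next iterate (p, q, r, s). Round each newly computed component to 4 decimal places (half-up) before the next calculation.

One sweep:
  p = (-3 - (-3)·1.4556 - (-4)·0.4600 - (-1)·-0.9571) / (9) = 0.2500
  q = (-4 - (3)·0.3000 - (-2)·0.4600 - (3)·-0.9571) / (9) = -0.1232
  r = (-1 - (-2)·0.3000 - (2)·1.4556 - (2)·-0.9571) / (10) = -0.1397
  s = (6 - (-3)·0.3000 - (1)·1.4556 - (-1)·0.4600) / (-7) = -0.8435

(0.2500, -0.1232, -0.1397, -0.8435)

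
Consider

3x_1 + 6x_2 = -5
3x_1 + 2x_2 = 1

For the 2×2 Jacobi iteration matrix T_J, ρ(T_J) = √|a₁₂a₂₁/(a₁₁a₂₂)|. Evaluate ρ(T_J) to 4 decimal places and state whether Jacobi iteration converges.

a₁₂a₂₁/(a₁₁a₂₂) = (6)·(3) / ((3)·(2)) = 3.000000
ρ = √|3.000000| = √3.000000 = 1.7321
ρ > 1, so Jacobi diverges

1.7321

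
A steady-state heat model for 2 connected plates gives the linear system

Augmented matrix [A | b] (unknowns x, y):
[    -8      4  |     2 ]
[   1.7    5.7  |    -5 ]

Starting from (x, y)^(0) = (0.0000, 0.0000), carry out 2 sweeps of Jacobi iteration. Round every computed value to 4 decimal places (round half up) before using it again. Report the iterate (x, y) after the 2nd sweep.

(-0.6886, -0.8026)

Iteration 1:
  x = (2 - (4)·0.0000) / (-8) = -0.2500
  y = (-5 - (1.7)·0.0000) / (5.7) = -0.8772
Iteration 2:
  x = (2 - (4)·-0.8772) / (-8) = -0.6886
  y = (-5 - (1.7)·-0.2500) / (5.7) = -0.8026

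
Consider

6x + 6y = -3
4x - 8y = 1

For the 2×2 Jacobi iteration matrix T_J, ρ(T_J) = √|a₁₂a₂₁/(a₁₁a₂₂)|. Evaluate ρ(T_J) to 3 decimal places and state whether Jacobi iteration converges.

0.707

a₁₂a₂₁/(a₁₁a₂₂) = (6)·(4) / ((6)·(-8)) = -0.500000
ρ = √|-0.500000| = √0.500000 = 0.707
ρ < 1, so Jacobi converges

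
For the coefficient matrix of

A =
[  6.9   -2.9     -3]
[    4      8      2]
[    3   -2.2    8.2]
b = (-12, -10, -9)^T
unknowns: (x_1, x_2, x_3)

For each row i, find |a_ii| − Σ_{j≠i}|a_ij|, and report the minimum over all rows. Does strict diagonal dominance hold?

1

row 1: |6.9| − (2.9+3) = 1
row 2: |8| − (4+2) = 2
row 3: |8.2| − (3+2.2) = 3
minimum over rows = 1 → strictly diagonally dominant (convergence guaranteed)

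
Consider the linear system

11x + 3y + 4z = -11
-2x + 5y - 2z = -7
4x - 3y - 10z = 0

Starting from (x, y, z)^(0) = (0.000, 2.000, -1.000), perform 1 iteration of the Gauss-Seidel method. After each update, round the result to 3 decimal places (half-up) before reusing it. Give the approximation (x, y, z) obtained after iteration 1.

(-1.182, -2.273, 0.209)

Iteration 1:
  x = (-11 - (3)·2.000 - (4)·-1.000) / (11) = -1.182
  y = (-7 - (-2)·-1.182 - (-2)·-1.000) / (5) = -2.273
  z = (0 - (4)·-1.182 - (-3)·-2.273) / (-10) = 0.209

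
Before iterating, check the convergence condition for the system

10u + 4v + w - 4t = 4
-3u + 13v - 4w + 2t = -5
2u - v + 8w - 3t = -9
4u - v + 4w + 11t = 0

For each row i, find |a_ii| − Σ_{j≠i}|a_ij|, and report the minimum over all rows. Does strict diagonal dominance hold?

1

row 1: |10| − (4+1+4) = 1
row 2: |13| − (3+4+2) = 4
row 3: |8| − (2+1+3) = 2
row 4: |11| − (4+1+4) = 2
minimum over rows = 1 → strictly diagonally dominant (convergence guaranteed)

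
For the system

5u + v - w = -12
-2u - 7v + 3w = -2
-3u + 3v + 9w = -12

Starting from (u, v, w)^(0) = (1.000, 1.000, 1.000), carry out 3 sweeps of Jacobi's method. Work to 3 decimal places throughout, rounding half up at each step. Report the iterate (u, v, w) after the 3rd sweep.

(-2.935, 0.097, -2.384)

Iteration 1:
  u = (-12 - (1)·1.000 - (-1)·1.000) / (5) = -2.400
  v = (-2 - (-2)·1.000 - (3)·1.000) / (-7) = 0.429
  w = (-12 - (-3)·1.000 - (3)·1.000) / (9) = -1.333
Iteration 2:
  u = (-12 - (1)·0.429 - (-1)·-1.333) / (5) = -2.752
  v = (-2 - (-2)·-2.400 - (3)·-1.333) / (-7) = 0.400
  w = (-12 - (-3)·-2.400 - (3)·0.429) / (9) = -2.276
Iteration 3:
  u = (-12 - (1)·0.400 - (-1)·-2.276) / (5) = -2.935
  v = (-2 - (-2)·-2.752 - (3)·-2.276) / (-7) = 0.097
  w = (-12 - (-3)·-2.752 - (3)·0.400) / (9) = -2.384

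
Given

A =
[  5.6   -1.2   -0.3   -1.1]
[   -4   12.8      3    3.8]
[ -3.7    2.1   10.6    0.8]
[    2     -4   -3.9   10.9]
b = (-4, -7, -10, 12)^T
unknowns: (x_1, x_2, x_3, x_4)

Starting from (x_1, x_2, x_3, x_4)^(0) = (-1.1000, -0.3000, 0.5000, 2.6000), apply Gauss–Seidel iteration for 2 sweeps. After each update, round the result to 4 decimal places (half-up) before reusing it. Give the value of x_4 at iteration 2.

Iteration 1:
  x_1 = (-4 - (-1.2)·-0.3000 - (-0.3)·0.5000 - (-1.1)·2.6000) / (5.6) = -0.2411
  x_2 = (-7 - (-4)·-0.2411 - (3)·0.5000 - (3.8)·2.6000) / (12.8) = -1.5113
  x_3 = (-10 - (-3.7)·-0.2411 - (2.1)·-1.5113 - (0.8)·2.6000) / (10.6) = -0.9244
  x_4 = (12 - (2)·-0.2411 - (-4)·-1.5113 - (-3.9)·-0.9244) / (10.9) = 0.2598
Iteration 2:
  x_1 = (-4 - (-1.2)·-1.5113 - (-0.3)·-0.9244 - (-1.1)·0.2598) / (5.6) = -1.0366
  x_2 = (-7 - (-4)·-1.0366 - (3)·-0.9244 - (3.8)·0.2598) / (12.8) = -0.7313
  x_3 = (-10 - (-3.7)·-1.0366 - (2.1)·-0.7313 - (0.8)·0.2598) / (10.6) = -1.1800
  x_4 = (12 - (2)·-1.0366 - (-4)·-0.7313 - (-3.9)·-1.1800) / (10.9) = 0.6006

0.6006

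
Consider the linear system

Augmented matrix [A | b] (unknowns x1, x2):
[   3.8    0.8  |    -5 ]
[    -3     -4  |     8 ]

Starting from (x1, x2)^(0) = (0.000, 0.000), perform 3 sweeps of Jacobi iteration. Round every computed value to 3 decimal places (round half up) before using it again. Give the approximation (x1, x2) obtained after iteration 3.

Iteration 1:
  x1 = (-5 - (0.8)·0.000) / (3.8) = -1.316
  x2 = (8 - (-3)·0.000) / (-4) = -2.000
Iteration 2:
  x1 = (-5 - (0.8)·-2.000) / (3.8) = -0.895
  x2 = (8 - (-3)·-1.316) / (-4) = -1.013
Iteration 3:
  x1 = (-5 - (0.8)·-1.013) / (3.8) = -1.103
  x2 = (8 - (-3)·-0.895) / (-4) = -1.329

(-1.103, -1.329)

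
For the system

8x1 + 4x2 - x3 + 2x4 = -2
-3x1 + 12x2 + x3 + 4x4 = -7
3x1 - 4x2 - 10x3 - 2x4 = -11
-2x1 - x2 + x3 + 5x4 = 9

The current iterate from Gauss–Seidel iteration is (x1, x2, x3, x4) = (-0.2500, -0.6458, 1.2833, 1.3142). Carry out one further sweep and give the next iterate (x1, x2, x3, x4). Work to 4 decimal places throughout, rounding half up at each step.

One sweep:
  x1 = (-2 - (4)·-0.6458 - (-1)·1.2833 - (2)·1.3142) / (8) = -0.0952
  x2 = (-7 - (-3)·-0.0952 - (1)·1.2833 - (4)·1.3142) / (12) = -1.1521
  x3 = (-11 - (3)·-0.0952 - (-4)·-1.1521 - (-2)·1.3142) / (-10) = 1.2694
  x4 = (9 - (-2)·-0.0952 - (-1)·-1.1521 - (1)·1.2694) / (5) = 1.2776

(-0.0952, -1.1521, 1.2694, 1.2776)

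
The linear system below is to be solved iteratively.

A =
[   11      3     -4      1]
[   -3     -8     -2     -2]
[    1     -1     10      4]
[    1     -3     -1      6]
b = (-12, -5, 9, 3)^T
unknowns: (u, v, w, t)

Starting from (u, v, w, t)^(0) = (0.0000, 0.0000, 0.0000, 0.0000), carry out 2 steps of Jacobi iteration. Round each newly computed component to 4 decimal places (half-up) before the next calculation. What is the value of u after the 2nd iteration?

Iteration 1:
  u = (-12 - (3)·0.0000 - (-4)·0.0000 - (1)·0.0000) / (11) = -1.0909
  v = (-5 - (-3)·0.0000 - (-2)·0.0000 - (-2)·0.0000) / (-8) = 0.6250
  w = (9 - (1)·0.0000 - (-1)·0.0000 - (4)·0.0000) / (10) = 0.9000
  t = (3 - (1)·0.0000 - (-3)·0.0000 - (-1)·0.0000) / (6) = 0.5000
Iteration 2:
  u = (-12 - (3)·0.6250 - (-4)·0.9000 - (1)·0.5000) / (11) = -0.9795
  v = (-5 - (-3)·-1.0909 - (-2)·0.9000 - (-2)·0.5000) / (-8) = 0.6841
  w = (9 - (1)·-1.0909 - (-1)·0.6250 - (4)·0.5000) / (10) = 0.8716
  t = (3 - (1)·-1.0909 - (-3)·0.6250 - (-1)·0.9000) / (6) = 1.1443

-0.9795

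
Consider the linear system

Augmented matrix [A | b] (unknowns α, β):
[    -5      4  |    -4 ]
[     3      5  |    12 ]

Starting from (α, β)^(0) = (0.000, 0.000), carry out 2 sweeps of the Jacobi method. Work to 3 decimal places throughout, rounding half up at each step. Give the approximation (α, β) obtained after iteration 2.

Iteration 1:
  α = (-4 - (4)·0.000) / (-5) = 0.800
  β = (12 - (3)·0.000) / (5) = 2.400
Iteration 2:
  α = (-4 - (4)·2.400) / (-5) = 2.720
  β = (12 - (3)·0.800) / (5) = 1.920

(2.720, 1.920)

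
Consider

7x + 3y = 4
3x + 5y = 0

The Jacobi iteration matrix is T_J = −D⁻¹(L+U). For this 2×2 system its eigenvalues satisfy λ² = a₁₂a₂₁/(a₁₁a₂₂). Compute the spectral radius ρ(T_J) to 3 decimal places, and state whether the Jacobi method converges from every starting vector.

0.507

a₁₂a₂₁/(a₁₁a₂₂) = (3)·(3) / ((7)·(5)) = 0.257143
ρ = √|0.257143| = √0.257143 = 0.507
ρ < 1, so Jacobi converges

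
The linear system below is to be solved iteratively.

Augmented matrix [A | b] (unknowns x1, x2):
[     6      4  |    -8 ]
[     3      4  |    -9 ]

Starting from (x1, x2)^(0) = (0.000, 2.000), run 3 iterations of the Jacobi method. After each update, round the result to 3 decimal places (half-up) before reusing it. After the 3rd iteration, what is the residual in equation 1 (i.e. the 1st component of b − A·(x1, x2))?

Iteration 1:
  x1 = (-8 - (4)·2.000) / (6) = -2.667
  x2 = (-9 - (3)·0.000) / (4) = -2.250
Iteration 2:
  x1 = (-8 - (4)·-2.250) / (6) = 0.167
  x2 = (-9 - (3)·-2.667) / (4) = -0.250
Iteration 3:
  x1 = (-8 - (4)·-0.250) / (6) = -1.167
  x2 = (-9 - (3)·0.167) / (4) = -2.375
Residual b − A·x = (8.502, 4.001)

8.502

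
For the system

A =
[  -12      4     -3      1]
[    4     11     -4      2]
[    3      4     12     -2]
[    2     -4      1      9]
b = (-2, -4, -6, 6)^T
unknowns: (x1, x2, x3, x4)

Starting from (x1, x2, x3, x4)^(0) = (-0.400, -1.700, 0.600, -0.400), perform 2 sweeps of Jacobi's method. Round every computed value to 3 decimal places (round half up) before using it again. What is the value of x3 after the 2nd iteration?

Iteration 1:
  x1 = (-2 - (4)·-1.700 - (-3)·0.600 - (1)·-0.400) / (-12) = -0.583
  x2 = (-4 - (4)·-0.400 - (-4)·0.600 - (2)·-0.400) / (11) = 0.073
  x3 = (-6 - (3)·-0.400 - (4)·-1.700 - (-2)·-0.400) / (12) = 0.100
  x4 = (6 - (2)·-0.400 - (-4)·-1.700 - (1)·0.600) / (9) = -0.067
Iteration 2:
  x1 = (-2 - (4)·0.073 - (-3)·0.100 - (1)·-0.067) / (-12) = 0.160
  x2 = (-4 - (4)·-0.583 - (-4)·0.100 - (2)·-0.067) / (11) = -0.103
  x3 = (-6 - (3)·-0.583 - (4)·0.073 - (-2)·-0.067) / (12) = -0.390
  x4 = (6 - (2)·-0.583 - (-4)·0.073 - (1)·0.100) / (9) = 0.818

-0.390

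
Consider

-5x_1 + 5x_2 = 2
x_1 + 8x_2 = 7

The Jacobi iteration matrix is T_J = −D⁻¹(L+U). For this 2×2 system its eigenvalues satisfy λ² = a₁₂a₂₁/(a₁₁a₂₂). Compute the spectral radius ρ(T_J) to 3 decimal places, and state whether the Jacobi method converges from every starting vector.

a₁₂a₂₁/(a₁₁a₂₂) = (5)·(1) / ((-5)·(8)) = -0.125000
ρ = √|-0.125000| = √0.125000 = 0.354
ρ < 1, so Jacobi converges

0.354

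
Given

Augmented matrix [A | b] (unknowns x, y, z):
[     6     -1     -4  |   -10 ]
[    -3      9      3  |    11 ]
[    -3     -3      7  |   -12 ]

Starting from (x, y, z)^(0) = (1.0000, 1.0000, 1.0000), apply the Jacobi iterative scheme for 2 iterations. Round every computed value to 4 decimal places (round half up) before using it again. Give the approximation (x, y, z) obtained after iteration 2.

Iteration 1:
  x = (-10 - (-1)·1.0000 - (-4)·1.0000) / (6) = -0.8333
  y = (11 - (-3)·1.0000 - (3)·1.0000) / (9) = 1.2222
  z = (-12 - (-3)·1.0000 - (-3)·1.0000) / (7) = -0.8571
Iteration 2:
  x = (-10 - (-1)·1.2222 - (-4)·-0.8571) / (6) = -2.0344
  y = (11 - (-3)·-0.8333 - (3)·-0.8571) / (9) = 1.2302
  z = (-12 - (-3)·-0.8333 - (-3)·1.2222) / (7) = -1.5476

(-2.0344, 1.2302, -1.5476)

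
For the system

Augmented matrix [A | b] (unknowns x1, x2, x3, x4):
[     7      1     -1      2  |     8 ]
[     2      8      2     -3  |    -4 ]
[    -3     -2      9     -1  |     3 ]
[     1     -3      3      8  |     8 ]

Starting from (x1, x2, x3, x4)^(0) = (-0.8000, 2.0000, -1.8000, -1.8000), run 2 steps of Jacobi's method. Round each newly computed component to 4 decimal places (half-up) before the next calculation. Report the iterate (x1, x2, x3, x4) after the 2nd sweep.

Iteration 1:
  x1 = (8 - (1)·2.0000 - (-1)·-1.8000 - (2)·-1.8000) / (7) = 1.1143
  x2 = (-4 - (2)·-0.8000 - (2)·-1.8000 - (-3)·-1.8000) / (8) = -0.5250
  x3 = (3 - (-3)·-0.8000 - (-2)·2.0000 - (-1)·-1.8000) / (9) = 0.3111
  x4 = (8 - (1)·-0.8000 - (-3)·2.0000 - (3)·-1.8000) / (8) = 2.5250
Iteration 2:
  x1 = (8 - (1)·-0.5250 - (-1)·0.3111 - (2)·2.5250) / (7) = 0.5409
  x2 = (-4 - (2)·1.1143 - (2)·0.3111 - (-3)·2.5250) / (8) = 0.0905
  x3 = (3 - (-3)·1.1143 - (-2)·-0.5250 - (-1)·2.5250) / (9) = 0.8687
  x4 = (8 - (1)·1.1143 - (-3)·-0.5250 - (3)·0.3111) / (8) = 0.5472

(0.5409, 0.0905, 0.8687, 0.5472)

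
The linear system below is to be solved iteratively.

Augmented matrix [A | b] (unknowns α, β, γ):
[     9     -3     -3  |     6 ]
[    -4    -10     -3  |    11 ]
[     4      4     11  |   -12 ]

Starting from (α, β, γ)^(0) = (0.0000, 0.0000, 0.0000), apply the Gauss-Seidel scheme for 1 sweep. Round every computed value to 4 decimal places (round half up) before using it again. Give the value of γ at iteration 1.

Iteration 1:
  α = (6 - (-3)·0.0000 - (-3)·0.0000) / (9) = 0.6667
  β = (11 - (-4)·0.6667 - (-3)·0.0000) / (-10) = -1.3667
  γ = (-12 - (4)·0.6667 - (4)·-1.3667) / (11) = -0.8364

-0.8364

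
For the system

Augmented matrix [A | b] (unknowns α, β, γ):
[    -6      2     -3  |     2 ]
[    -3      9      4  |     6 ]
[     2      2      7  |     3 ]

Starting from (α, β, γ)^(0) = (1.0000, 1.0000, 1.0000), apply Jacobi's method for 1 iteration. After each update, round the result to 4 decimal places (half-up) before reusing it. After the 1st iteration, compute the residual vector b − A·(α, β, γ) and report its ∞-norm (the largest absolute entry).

Iteration 1:
  α = (2 - (2)·1.0000 - (-3)·1.0000) / (-6) = -0.5000
  β = (6 - (-3)·1.0000 - (4)·1.0000) / (9) = 0.5556
  γ = (3 - (2)·1.0000 - (2)·1.0000) / (7) = -0.1429
Residual b − A·x = (-2.5399, 0.0712, 3.8891); ∞-norm = 3.8891

3.8891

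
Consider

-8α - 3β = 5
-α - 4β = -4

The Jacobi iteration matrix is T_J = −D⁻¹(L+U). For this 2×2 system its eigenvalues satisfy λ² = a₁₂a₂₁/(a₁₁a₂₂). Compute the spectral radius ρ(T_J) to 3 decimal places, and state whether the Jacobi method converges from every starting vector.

0.306

a₁₂a₂₁/(a₁₁a₂₂) = (-3)·(-1) / ((-8)·(-4)) = 0.093750
ρ = √|0.093750| = √0.093750 = 0.306
ρ < 1, so Jacobi converges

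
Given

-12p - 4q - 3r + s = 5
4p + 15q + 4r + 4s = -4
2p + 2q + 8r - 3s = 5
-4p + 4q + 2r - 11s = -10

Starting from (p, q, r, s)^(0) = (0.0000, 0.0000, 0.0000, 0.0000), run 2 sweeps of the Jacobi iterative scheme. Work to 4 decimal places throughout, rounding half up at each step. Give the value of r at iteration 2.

Iteration 1:
  p = (5 - (-4)·0.0000 - (-3)·0.0000 - (1)·0.0000) / (-12) = -0.4167
  q = (-4 - (4)·0.0000 - (4)·0.0000 - (4)·0.0000) / (15) = -0.2667
  r = (5 - (2)·0.0000 - (2)·0.0000 - (-3)·0.0000) / (8) = 0.6250
  s = (-10 - (-4)·0.0000 - (4)·0.0000 - (2)·0.0000) / (-11) = 0.9091
Iteration 2:
  p = (5 - (-4)·-0.2667 - (-3)·0.6250 - (1)·0.9091) / (-12) = -0.4083
  q = (-4 - (4)·-0.4167 - (4)·0.6250 - (4)·0.9091) / (15) = -0.5646
  r = (5 - (2)·-0.4167 - (2)·-0.2667 - (-3)·0.9091) / (8) = 1.1368
  s = (-10 - (-4)·-0.4167 - (4)·-0.2667 - (2)·0.6250) / (-11) = 1.0773

1.1368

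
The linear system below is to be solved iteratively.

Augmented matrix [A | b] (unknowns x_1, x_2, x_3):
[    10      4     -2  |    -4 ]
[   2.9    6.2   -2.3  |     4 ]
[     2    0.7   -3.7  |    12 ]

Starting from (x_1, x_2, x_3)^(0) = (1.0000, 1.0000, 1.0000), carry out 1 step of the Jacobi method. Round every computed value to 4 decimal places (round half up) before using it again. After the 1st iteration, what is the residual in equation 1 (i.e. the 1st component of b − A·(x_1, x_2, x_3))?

-5.2206

Iteration 1:
  x_1 = (-4 - (4)·1.0000 - (-2)·1.0000) / (10) = -0.6000
  x_2 = (4 - (2.9)·1.0000 - (-2.3)·1.0000) / (6.2) = 0.5484
  x_3 = (12 - (2)·1.0000 - (0.7)·1.0000) / (-3.7) = -2.5135
Residual b − A·x = (-5.2206, -3.4411, 3.5162)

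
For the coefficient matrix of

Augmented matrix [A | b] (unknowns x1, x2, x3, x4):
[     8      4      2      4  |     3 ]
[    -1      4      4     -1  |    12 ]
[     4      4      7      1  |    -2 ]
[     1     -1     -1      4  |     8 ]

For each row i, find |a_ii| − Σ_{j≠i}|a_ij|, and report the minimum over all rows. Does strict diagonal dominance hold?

-2

row 1: |8| − (4+2+4) = -2
row 2: |4| − (1+4+1) = -2
row 3: |7| − (4+4+1) = -2
row 4: |4| − (1+1+1) = 1
minimum over rows = -2 → not strictly diagonally dominant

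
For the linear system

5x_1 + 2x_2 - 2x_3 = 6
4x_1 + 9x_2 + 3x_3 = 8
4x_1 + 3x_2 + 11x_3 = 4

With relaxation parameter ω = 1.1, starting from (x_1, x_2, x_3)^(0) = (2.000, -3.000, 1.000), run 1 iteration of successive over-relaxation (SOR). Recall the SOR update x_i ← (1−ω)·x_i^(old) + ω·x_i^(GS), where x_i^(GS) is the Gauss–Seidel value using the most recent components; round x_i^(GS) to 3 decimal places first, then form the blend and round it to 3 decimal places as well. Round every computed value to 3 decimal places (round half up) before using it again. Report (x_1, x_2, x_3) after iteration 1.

(2.880, -0.496, -0.703)

Iteration 1:
  x_1: GS value = (6 - (2)·-3.000 - (-2)·1.000) / (5) = 2.800;  x_1 ← (1−ω)·2.000 + ω·2.800 = 2.880
  x_2: GS value = (8 - (4)·2.880 - (3)·1.000) / (9) = -0.724;  x_2 ← (1−ω)·-3.000 + ω·-0.724 = -0.496
  x_3: GS value = (4 - (4)·2.880 - (3)·-0.496) / (11) = -0.548;  x_3 ← (1−ω)·1.000 + ω·-0.548 = -0.703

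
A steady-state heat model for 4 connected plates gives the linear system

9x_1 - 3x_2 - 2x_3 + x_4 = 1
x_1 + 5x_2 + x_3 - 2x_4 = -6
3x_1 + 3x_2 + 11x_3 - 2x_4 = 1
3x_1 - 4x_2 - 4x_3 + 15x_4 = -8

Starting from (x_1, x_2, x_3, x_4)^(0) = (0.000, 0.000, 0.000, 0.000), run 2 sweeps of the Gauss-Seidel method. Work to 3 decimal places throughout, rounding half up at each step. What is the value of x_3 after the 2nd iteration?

0.410

Iteration 1:
  x_1 = (1 - (-3)·0.000 - (-2)·0.000 - (1)·0.000) / (9) = 0.111
  x_2 = (-6 - (1)·0.111 - (1)·0.000 - (-2)·0.000) / (5) = -1.222
  x_3 = (1 - (3)·0.111 - (3)·-1.222 - (-2)·0.000) / (11) = 0.394
  x_4 = (-8 - (3)·0.111 - (-4)·-1.222 - (-4)·0.394) / (15) = -0.776
Iteration 2:
  x_1 = (1 - (-3)·-1.222 - (-2)·0.394 - (1)·-0.776) / (9) = -0.122
  x_2 = (-6 - (1)·-0.122 - (1)·0.394 - (-2)·-0.776) / (5) = -1.565
  x_3 = (1 - (3)·-0.122 - (3)·-1.565 - (-2)·-0.776) / (11) = 0.410
  x_4 = (-8 - (3)·-0.122 - (-4)·-1.565 - (-4)·0.410) / (15) = -0.817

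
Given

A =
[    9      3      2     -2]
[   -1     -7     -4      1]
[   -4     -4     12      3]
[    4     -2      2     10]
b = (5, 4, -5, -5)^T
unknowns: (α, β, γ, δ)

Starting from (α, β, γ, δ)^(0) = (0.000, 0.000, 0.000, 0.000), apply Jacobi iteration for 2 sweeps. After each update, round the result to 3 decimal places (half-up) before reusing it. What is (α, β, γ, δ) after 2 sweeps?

(0.727, -0.484, -0.297, -0.753)

Iteration 1:
  α = (5 - (3)·0.000 - (2)·0.000 - (-2)·0.000) / (9) = 0.556
  β = (4 - (-1)·0.000 - (-4)·0.000 - (1)·0.000) / (-7) = -0.571
  γ = (-5 - (-4)·0.000 - (-4)·0.000 - (3)·0.000) / (12) = -0.417
  δ = (-5 - (4)·0.000 - (-2)·0.000 - (2)·0.000) / (10) = -0.500
Iteration 2:
  α = (5 - (3)·-0.571 - (2)·-0.417 - (-2)·-0.500) / (9) = 0.727
  β = (4 - (-1)·0.556 - (-4)·-0.417 - (1)·-0.500) / (-7) = -0.484
  γ = (-5 - (-4)·0.556 - (-4)·-0.571 - (3)·-0.500) / (12) = -0.297
  δ = (-5 - (4)·0.556 - (-2)·-0.571 - (2)·-0.417) / (10) = -0.753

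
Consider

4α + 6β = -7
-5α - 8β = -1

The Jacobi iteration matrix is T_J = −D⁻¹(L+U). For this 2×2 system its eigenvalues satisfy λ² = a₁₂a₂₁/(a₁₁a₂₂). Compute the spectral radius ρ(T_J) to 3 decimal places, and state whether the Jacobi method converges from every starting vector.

0.968

a₁₂a₂₁/(a₁₁a₂₂) = (6)·(-5) / ((4)·(-8)) = 0.937500
ρ = √|0.937500| = √0.937500 = 0.968
ρ < 1, so Jacobi converges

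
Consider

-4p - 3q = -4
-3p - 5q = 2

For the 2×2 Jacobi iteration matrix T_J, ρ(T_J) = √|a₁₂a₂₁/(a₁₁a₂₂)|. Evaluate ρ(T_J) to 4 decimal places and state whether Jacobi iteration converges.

0.6708

a₁₂a₂₁/(a₁₁a₂₂) = (-3)·(-3) / ((-4)·(-5)) = 0.450000
ρ = √|0.450000| = √0.450000 = 0.6708
ρ < 1, so Jacobi converges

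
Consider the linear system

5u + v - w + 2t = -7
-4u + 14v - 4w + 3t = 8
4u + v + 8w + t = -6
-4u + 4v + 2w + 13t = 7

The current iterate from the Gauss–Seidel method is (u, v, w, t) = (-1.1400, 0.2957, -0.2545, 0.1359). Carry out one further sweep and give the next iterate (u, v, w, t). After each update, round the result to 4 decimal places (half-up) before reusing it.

(-1.5644, 0.0226, 0.0124, 0.0482)

One sweep:
  u = (-7 - (1)·0.2957 - (-1)·-0.2545 - (2)·0.1359) / (5) = -1.5644
  v = (8 - (-4)·-1.5644 - (-4)·-0.2545 - (3)·0.1359) / (14) = 0.0226
  w = (-6 - (4)·-1.5644 - (1)·0.0226 - (1)·0.1359) / (8) = 0.0124
  t = (7 - (-4)·-1.5644 - (4)·0.0226 - (2)·0.0124) / (13) = 0.0482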